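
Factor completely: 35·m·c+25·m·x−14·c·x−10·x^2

Group: 5·m·(7·c+5·x) − 2·x·(7·c+5·x); both groups contain (7·c+5·x).

(5·m−2·x)·(7·c+5·x)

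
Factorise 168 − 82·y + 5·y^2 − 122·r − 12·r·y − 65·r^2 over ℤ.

Group: −13·r·(5·r − y + 14) + (−5·y + 12)·(5·r − y + 14); both groups contain (5·r − y + 14).

−(13·r + 5·y − 12)·(5·r − y + 14)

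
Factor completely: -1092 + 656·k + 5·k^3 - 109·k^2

(5·k - 14)·(k - 13)·(k - 6)

Testing divisors of the constant over divisors of the leading coefficient, k = 6 is a root, so (k - 6) divides it; the quotient is 5·k^2 - 79·k + 182.
The remaining quadratic factors as (k - 13)(5·k - 14).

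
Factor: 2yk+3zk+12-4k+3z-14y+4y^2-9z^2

(2y+3z-4)(2y-3z+k-3)

Group: 2y(2y-3z+k-3) + (3z-4)(2y-3z+k-3); both groups contain (2y-3z+k-3).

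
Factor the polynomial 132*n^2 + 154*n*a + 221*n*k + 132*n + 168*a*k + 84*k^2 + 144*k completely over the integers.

Group: 11*n*(12*n + 14*a + 7*k + 12) + 12*k*(12*n + 14*a + 7*k + 12); both groups contain (12*n + 14*a + 7*k + 12).

(11*n + 12*k)*(12*n + 14*a + 7*k + 12)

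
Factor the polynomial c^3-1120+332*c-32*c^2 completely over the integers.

Among the possible rational roots, c = 14 is a root, so (c-14) is a factor; dividing leaves c^2-18*c+80.
The remaining quadratic factors as (c-10)(c-8).

(c-10)*(c-14)*(c-8)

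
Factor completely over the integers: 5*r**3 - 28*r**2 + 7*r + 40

Testing divisors of the constant over divisors of the leading coefficient, r = 5 is a root, so (r - 5) is a factor; dividing leaves 5*r**2 - 3*r - 8.
The remaining quadratic factors as (5*r - 8)(r + 1).

(5*r - 8)*(r + 1)*(r - 5)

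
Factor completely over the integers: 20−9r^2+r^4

Substitute u = r^2 to get a quadratic in u, then factor.
r^2−5 is irreducible over ℤ (5 is not a perfect square).
r^2−4 is a difference of squares.

(r+2)(r−2)(r^2−5)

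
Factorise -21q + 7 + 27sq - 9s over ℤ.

Group as (27sq - 9s) + (-21q + 7) = 9s(3q - 1) - 7(3q - 1).
Both groups share the factor (3q - 1).

(3q - 1)(9s - 7)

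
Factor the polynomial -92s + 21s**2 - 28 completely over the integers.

(3s - 14)(7s + 2)

Need a pair with product 21·(-28) = -588 and sum -92: that's 6 and -98.
Split the middle term: 21s**2 + 6s - 98s - 28 = 3s(7s + 2) - 14(7s + 2).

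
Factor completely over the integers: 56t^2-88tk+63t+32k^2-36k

Group: 7t(8t-8k+9) - 4k(8t-8k+9); both groups contain (8t-8k+9).

(7t-4k)(8t-8k+9)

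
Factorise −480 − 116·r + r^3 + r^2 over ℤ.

By the rational root theorem, r = 12 is a root, giving the factor (r − 12) and quotient r^2 + 13·r + 40.
The remaining quadratic factors as (r + 8)(r + 5).

(r + 5)·(r + 8)·(r − 12)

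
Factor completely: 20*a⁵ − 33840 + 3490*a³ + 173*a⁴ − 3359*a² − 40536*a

(4*a − 15)*(5*a + 12)*(a + 1)*(a² + 9*a + 188)

By the rational root theorem, a = 15/4 is a root, so (4*a − 15) divides it; the quotient is 5*a⁴ + 62*a³ + 1105*a² + 3304*a + 2256.
Next, a = −1 is a root, so (a + 1) divides it; the quotient is 5*a³ + 57*a² + 1048*a + 2256.
Next, a = −12/5 is a root, so (5*a + 12) divides it; the quotient is a² + 9*a + 188.
The quadratic a² + 9*a + 188 has discriminant −671 < 0 and is irreducible over ℤ.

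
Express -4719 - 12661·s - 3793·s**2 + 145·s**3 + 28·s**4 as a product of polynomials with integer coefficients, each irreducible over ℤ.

(4·s + 11)·(7·s + 3)·(s + 13)·(s - 11)

Among the possible rational roots, s = -3/7 is a root, so (7·s + 3) divides it; the quotient is 4·s**3 + 19·s**2 - 550·s - 1573.
Then s = -13 is a root, so (s + 13) is a factor; dividing leaves 4·s**2 - 33·s - 121.
The remaining quadratic factors as (s - 11)(4·s + 11).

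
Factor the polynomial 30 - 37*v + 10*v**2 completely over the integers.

(2*v - 5)*(5*v - 6)

Need a pair with product 10·30 = 300 and sum -37: that's -25 and -12.
Split the middle term: 10*v**2 - 25*v - 12*v + 30 = 5*v*(2*v - 5) - 6*(2*v - 5).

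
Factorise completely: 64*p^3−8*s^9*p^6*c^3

Every term has a factor of 8*p^3; factoring it out leaves −s^9*p^3*c^3+8.
Recognize a difference of cubes with the parts 2 and s^3*p*c.

−8*p^3*(s^3*p*c−2)*(s^6*p^2*c^2+2*s^3*p*c+4)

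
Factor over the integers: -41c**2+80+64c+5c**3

(5c+4)(c-4)(c-5)

Trying the rational-root candidates, c = 5 is a root, giving the factor (c-5) and quotient 5c**2-16c-16.
The remaining quadratic factors as (5c+4)(c-4).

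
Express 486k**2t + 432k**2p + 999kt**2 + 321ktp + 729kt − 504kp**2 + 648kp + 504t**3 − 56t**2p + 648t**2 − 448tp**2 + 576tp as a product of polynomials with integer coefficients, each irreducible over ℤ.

Group: 6k(81kt + 72kp + 72t**2 + 64tp) + (7t − 7p + 9)(81kt + 72kp + 72t**2 + 64tp); both groups contain (81kt + 72kp + 72t**2 + 64tp), so (6k + 7t − 7p + 9) is a factor with cofactor 81kt + 72kp + 72t**2 + 64tp.
The cofactor groups again: 81kt + 72kp + 72t**2 + 64tp = 9k(9t + 8p) + 8t(9t + 8p); both groups contain (9t + 8p), giving (9k + 8t)(9t + 8p).

(6k + 7t − 7p + 9)(9t + 8p)(9k + 8t)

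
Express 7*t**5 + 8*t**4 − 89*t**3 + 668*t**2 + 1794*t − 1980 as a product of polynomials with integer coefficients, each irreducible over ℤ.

(7*t − 6)*(t + 3)*(t + 5)*(t**2 − 6*t + 22)

By the rational root theorem, t = 6/7 is a root, so (7*t − 6) divides it; the quotient is t**4 + 2*t**3 − 11*t**2 + 86*t + 330.
Next, t = −5 is a root, giving the factor (t + 5) and quotient t**3 − 3*t**2 + 4*t + 66.
Then t = −3 is a root, so (t + 3) divides it; the quotient is t**2 − 6*t + 22.
The quadratic t**2 − 6*t + 22 has discriminant −52 < 0 and is irreducible over ℤ.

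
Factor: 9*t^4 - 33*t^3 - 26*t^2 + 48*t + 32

(3*t + 2)*(3*t - 4)*(t + 1)*(t - 4)

Trying the rational-root candidates, t = 4 is a root, giving the factor (t - 4) and quotient 9*t^3 + 3*t^2 - 14*t - 8.
Then t = 4/3 is a root, so (3*t - 4) is a factor; dividing leaves 3*t^2 + 5*t + 2.
The remaining quadratic factors as (t + 1)(3*t + 2).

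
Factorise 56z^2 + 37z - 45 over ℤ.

(7z + 9)(8z - 5)

Need a pair with product 56·(-45) = -2520 and sum 37: that's 72 and -35.
Split the middle term: 56z^2 + 72z - 35z - 45 = 8z(7z + 9) - 5(7z + 9).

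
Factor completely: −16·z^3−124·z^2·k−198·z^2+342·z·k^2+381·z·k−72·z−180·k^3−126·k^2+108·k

−(2·z−3·k)·(8·z−6·k+3)·(z+10·k+12)

Group: 8·z·(−2·z^2−17·z·k−24·z+30·k^2+36·k) + (−6·k+3)·(−2·z^2−17·z·k−24·z+30·k^2+36·k); both groups contain (−2·z^2−17·z·k−24·z+30·k^2+36·k), so (8·z−6·k+3) is a factor with cofactor −2·z^2−17·z·k−24·z+30·k^2+36·k.
The cofactor groups again: −2·z^2−17·z·k−24·z+30·k^2+36·k = −2·z·(z+10·k+12) + 3·k·(z+10·k+12); both groups contain (z+10·k+12), giving −(2·z−3·k)·(z+10·k+12).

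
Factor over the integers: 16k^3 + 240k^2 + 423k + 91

By the rational root theorem, k = -13 is a root, so (k + 13) divides it; the quotient is 16k^2 + 32k + 7.
The remaining quadratic factors as (4k + 1)(4k + 7).

(4k + 1)(4k + 7)(k + 13)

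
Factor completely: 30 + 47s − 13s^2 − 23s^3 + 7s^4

(7s + 5)(s + 1)(s − 2)(s − 3)

Among the possible rational roots, s = 3 is a root, giving the factor (s − 3) and quotient 7s^3 − 2s^2 − 19s − 10.
Then s = 2 is a root, giving the factor (s − 2) and quotient 7s^2 + 12s + 5.
The remaining quadratic factors as (s + 1)(7s + 5).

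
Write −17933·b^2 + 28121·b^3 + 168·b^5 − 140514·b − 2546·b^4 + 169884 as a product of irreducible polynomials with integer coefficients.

Among the possible rational roots, b = 11/7 is a root, so (7·b − 11) is a factor; dividing leaves 24·b^4 − 326·b^3 + 3505·b^2 + 2946·b − 15444.
Then b = 11/6 is a root, giving the factor (6·b − 11) and quotient 4·b^3 − 47·b^2 + 498·b + 1404.
Next, b = −9/4 is a root, so (4·b + 9) is a factor; dividing leaves b^2 − 14·b + 156.
The quadratic b^2 − 14·b + 156 has discriminant −428 < 0 and is irreducible over ℤ.

(4·b + 9)·(6·b − 11)·(7·b − 11)·(b^2 − 14·b + 156)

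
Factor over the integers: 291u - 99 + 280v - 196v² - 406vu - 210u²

-(14v + 14u - 11)(14v + 15u - 9)

Group: -14v(14v + 15u - 9) + (-14u + 11)(14v + 15u - 9); both groups contain (14v + 15u - 9).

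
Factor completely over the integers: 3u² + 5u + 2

(3u + 2)(u + 1)

Need a pair with product 3·2 = 6 and sum 5: that's 3 and 2.
Split the middle term: 3u² + 3u + 2u + 2 = 3u(u + 1) + 2(u + 1).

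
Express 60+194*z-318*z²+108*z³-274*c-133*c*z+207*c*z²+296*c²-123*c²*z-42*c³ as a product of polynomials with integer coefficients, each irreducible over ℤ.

-(6*c-9*z-2)*(7*c+3*z-5)*(c+4*z-6)

Group: 6*c*(-7*c²-31*c*z+47*c-12*z²+38*z-30) + (-9*z-2)*(-7*c²-31*c*z+47*c-12*z²+38*z-30); both groups contain (-7*c²-31*c*z+47*c-12*z²+38*z-30), so (6*c-9*z-2) is a factor with cofactor -7*c²-31*c*z+47*c-12*z²+38*z-30.
The cofactor groups again: -7*c²-31*c*z+47*c-12*z²+38*z-30 = -c*(7*c+3*z-5) + (-4*z+6)*(7*c+3*z-5); both groups contain (7*c+3*z-5), giving -(c+4*z-6)*(7*c+3*z-5).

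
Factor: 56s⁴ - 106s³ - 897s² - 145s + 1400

(2s + 5)(4s + 7)(7s - 8)(s - 5)

By the rational root theorem, s = 5 is a root, so (s - 5) is a factor; dividing leaves 56s³ + 174s² - 27s - 280.
Next, s = -7/4 is a root, giving the factor (4s + 7) and quotient 14s² + 19s - 40.
The remaining quadratic factors as (2s + 5)(7s - 8).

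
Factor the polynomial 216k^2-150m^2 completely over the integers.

Pull out the common factor 6; 36k^2-25m^2 is a difference of squares.

6(6k+5m)(6k-5m)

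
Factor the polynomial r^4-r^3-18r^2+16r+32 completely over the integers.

By the rational root theorem, r = 4 is a root, giving the factor (r-4) and quotient r^3+3r^2-6r-8.
Next, r = 2 is a root, so (r-2) is a factor; dividing leaves r^2+5r+4.
The remaining quadratic factors as (r+4)(r+1).

(r+1)(r+4)(r-2)(r-4)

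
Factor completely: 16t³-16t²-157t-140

(4t+5)(4t+7)(t-4)

By the rational root theorem, t = -5/4 is a root, giving the factor (4t+5) and quotient 4t²-9t-28.
The remaining quadratic factors as (t-4)(4t+7).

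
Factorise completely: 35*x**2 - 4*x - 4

(5*x - 2)*(7*x + 2)

Need a pair with product 35·(-4) = -140 and sum -4: that's -14 and 10.
Split the middle term: 35*x**2 - 14*x + 10*x - 4 = 7*x*(5*x - 2) + 2*(5*x - 2).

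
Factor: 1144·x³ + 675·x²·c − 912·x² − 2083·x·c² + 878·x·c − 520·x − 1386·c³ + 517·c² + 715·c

Group: 8·x·(143·x² + 281·x·c − 114·x + 126·c² − 47·c − 65) − 11·c·(143·x² + 281·x·c − 114·x + 126·c² − 47·c − 65); both groups contain (143·x² + 281·x·c − 114·x + 126·c² − 47·c − 65), so (8·x − 11·c) is a factor with cofactor 143·x² + 281·x·c − 114·x + 126·c² − 47·c − 65.
The cofactor groups again: 143·x² + 281·x·c − 114·x + 126·c² − 47·c − 65 = 13·x·(11·x + 14·c − 13) + (9·c + 5)·(11·x + 14·c − 13); both groups contain (11·x + 14·c − 13), giving (13·x + 9·c + 5)·(11·x + 14·c − 13).

(8·x − 11·c)·(11·x + 14·c − 13)·(13·x + 9·c + 5)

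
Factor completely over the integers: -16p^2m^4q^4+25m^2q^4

-m^2q^4(4pm+5)(4pm-5)

Pull out the common factor m^2q^4, leaving -16p^2m^2+25.
Recognize a difference of squares with the parts 5 and 4pm.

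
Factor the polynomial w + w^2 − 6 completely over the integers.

Two integers with product −6 and sum 1 are −2 and 3.

(w + 3)·(w − 2)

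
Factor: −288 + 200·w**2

8·(5·w + 6)·(5·w − 6)

Factor out 8, leaving 25·w**2 − 36, which is a difference of two squares.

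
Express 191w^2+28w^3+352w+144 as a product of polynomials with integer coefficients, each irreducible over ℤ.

(4w+9)(7w+4)(w+4)

Among the possible rational roots, w = -9/4 is a root, so (4w+9) divides it; the quotient is 7w^2+32w+16.
The remaining quadratic factors as (7w+4)(w+4).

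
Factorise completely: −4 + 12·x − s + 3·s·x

Group as (3·s·x − s) + (12·x − 4) = s·(3·x − 1) + 4·(3·x − 1).
Both groups share the factor (3·x − 1).

(3·x − 1)·(s + 4)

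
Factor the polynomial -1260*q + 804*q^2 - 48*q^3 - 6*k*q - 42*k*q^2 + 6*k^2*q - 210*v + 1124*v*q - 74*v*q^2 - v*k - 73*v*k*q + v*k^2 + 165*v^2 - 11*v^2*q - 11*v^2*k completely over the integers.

-(11*v - k + 8*q - 14)*(v + 6*q)*(k + q - 15)

Group: 11*v*(-v*k - v*q + 15*v - 6*k*q - 6*q^2 + 90*q) + (-k + 8*q - 14)*(-v*k - v*q + 15*v - 6*k*q - 6*q^2 + 90*q); both groups contain (-v*k - v*q + 15*v - 6*k*q - 6*q^2 + 90*q), so (11*v - k + 8*q - 14) is a factor with cofactor -v*k - v*q + 15*v - 6*k*q - 6*q^2 + 90*q.
The cofactor groups again: -v*k - v*q + 15*v - 6*k*q - 6*q^2 + 90*q = -v*(k + q - 15) - 6*q*(k + q - 15); both groups contain (k + q - 15), giving -(v + 6*q)*(k + q - 15).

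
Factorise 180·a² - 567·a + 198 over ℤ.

9·(4·a - 11)·(5·a - 2)

Pull out the common factor 9, then factor the remaining trinomial.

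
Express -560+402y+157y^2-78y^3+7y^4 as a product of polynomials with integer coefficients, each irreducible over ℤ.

Among the possible rational roots, y = -2 is a root, giving the factor (y+2) and quotient 7y^3-92y^2+341y-280.
Next, y = 8/7 is a root, so (7y-8) is a factor; dividing leaves y^2-12y+35.
The remaining quadratic factors as (y-7)(y-5).

(7y-8)(y+2)(y-5)(y-7)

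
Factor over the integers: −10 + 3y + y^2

(y + 5)(y − 2)

Two integers with product −10 and sum 3 are 5 and −2.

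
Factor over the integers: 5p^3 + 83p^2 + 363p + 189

Among the possible rational roots, p = -9 is a root, so (p + 9) divides it; the quotient is 5p^2 + 38p + 21.
The remaining quadratic factors as (5p + 3)(p + 7).

(5p + 3)(p + 7)(p + 9)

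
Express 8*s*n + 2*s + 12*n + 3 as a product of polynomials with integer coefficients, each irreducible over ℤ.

Group as (8*s*n + 2*s) + (12*n + 3) = 2*s*(4*n + 1) + 3*(4*n + 1).
Both groups share the factor (4*n + 1).

(2*s + 3)*(4*n + 1)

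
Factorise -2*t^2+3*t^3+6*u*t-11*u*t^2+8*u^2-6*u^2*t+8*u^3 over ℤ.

Group: 4*u*(2*u^2-u*t+2*u-3*t^2+2*t) - t*(2*u^2-u*t+2*u-3*t^2+2*t); both groups contain (2*u^2-u*t+2*u-3*t^2+2*t), so (4*u-t) is a factor with cofactor 2*u^2-u*t+2*u-3*t^2+2*t.
The cofactor groups again: 2*u^2-u*t+2*u-3*t^2+2*t = 2*u*(u+t) + (-3*t+2)*(u+t); both groups contain (u+t), giving (2*u-3*t+2)*(u+t).

(2*u-3*t+2)*(4*u-t)*(u+t)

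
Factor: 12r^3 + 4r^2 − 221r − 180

(2r − 9)(6r + 5)(r + 4)

By the rational root theorem, r = 9/2 is a root, so (2r − 9) is a factor; dividing leaves 6r^2 + 29r + 20.
The remaining quadratic factors as (r + 4)(6r + 5).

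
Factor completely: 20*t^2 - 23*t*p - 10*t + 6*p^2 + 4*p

Group: 5*t*(4*t - 3*p - 2) - 2*p*(4*t - 3*p - 2); both groups contain (4*t - 3*p - 2).

(5*t - 2*p)*(4*t - 3*p - 2)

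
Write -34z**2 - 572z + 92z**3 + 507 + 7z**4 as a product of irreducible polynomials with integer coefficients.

By the rational root theorem, z = -13 is a root, giving the factor (z + 13) and quotient 7z**3 + z**2 - 47z + 39.
Next, z = 1 is a root, so (z - 1) divides it; the quotient is 7z**2 + 8z - 39.
The remaining quadratic factors as (z + 3)(7z - 13).

(7z - 13)(z + 13)(z + 3)(z - 1)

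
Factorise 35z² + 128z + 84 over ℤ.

(5z + 14)(7z + 6)

Need a pair with product 35·84 = 2940 and sum 128: that's 98 and 30.
Split the middle term: 35z² + 98z + 30z + 84 = 7z(5z + 14) + 6(5z + 14).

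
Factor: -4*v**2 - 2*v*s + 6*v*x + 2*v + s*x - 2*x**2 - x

Group: -2*v*(2*v - x) + (-s + 2*x + 1)*(2*v - x); both groups contain (2*v - x).

-(2*v - x)*(2*v + s - 2*x - 1)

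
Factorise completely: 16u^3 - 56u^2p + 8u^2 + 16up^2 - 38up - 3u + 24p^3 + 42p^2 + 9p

Group: u(16u^2 - 8up + 8u - 8p^2 - 14p - 3) - 3p(16u^2 - 8up + 8u - 8p^2 - 14p - 3); both groups contain (16u^2 - 8up + 8u - 8p^2 - 14p - 3), so (u - 3p) is a factor with cofactor 16u^2 - 8up + 8u - 8p^2 - 14p - 3.
The cofactor groups again: 16u^2 - 8up + 8u - 8p^2 - 14p - 3 = 4u(4u - 4p - 1) + (2p + 3)(4u - 4p - 1); both groups contain (4u - 4p - 1), giving (4u + 2p + 3)(4u - 4p - 1).

(u - 3p)(4u - 4p - 1)(4u + 2p + 3)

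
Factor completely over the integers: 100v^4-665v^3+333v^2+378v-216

(4v+3)(5v-3)(5v-4)(v-6)

By the rational root theorem, v = 3/5 is a root, so (5v-3) divides it; the quotient is 20v^3-121v^2-6v+72.
Then v = -3/4 is a root, giving the factor (4v+3) and quotient 5v^2-34v+24.
The remaining quadratic factors as (5v-4)(v-6).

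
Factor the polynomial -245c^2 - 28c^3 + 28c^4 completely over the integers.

Pull out the common factor 7c^2, then factor the remaining trinomial.

7c^2(2c + 5)(2c - 7)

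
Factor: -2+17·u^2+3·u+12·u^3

(3·u+2)·(4·u-1)·(u+1)

By the rational root theorem, u = -2/3 is a root, giving the factor (3·u+2) and quotient 4·u^2+3·u-1.
The remaining quadratic factors as (u+1)(4·u-1).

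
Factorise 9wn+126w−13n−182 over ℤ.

(9w−13)(n+14)

Group as (9wn+126w) + (−13n−182) = 9w(n+14) − 13(n+14).
Both groups share the factor (n+14).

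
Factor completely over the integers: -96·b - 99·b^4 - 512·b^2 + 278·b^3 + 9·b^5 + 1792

Testing divisors of the constant over divisors of the leading coefficient, b = 7/3 is a root, giving the factor (3·b - 7) and quotient 3·b^4 - 26·b^3 + 32·b^2 - 96·b - 256.
Continuing, b = -4/3 is a root, so (3·b + 4) divides it; the quotient is b^3 - 10·b^2 + 24·b - 64.
Continuing, b = 8 is a root, so (b - 8) is a factor; dividing leaves b^2 - 2·b + 8.
The quadratic b^2 - 2·b + 8 has discriminant -28 < 0 and is irreducible over ℤ.

(3·b + 4)·(3·b - 7)·(b - 8)·(b^2 - 2·b + 8)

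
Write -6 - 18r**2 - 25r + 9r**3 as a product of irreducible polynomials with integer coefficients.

(3r + 1)(3r + 2)(r - 3)

By the rational root theorem, r = 3 is a root, giving the factor (r - 3) and quotient 9r**2 + 9r + 2.
The remaining quadratic factors as (3r + 2)(3r + 1).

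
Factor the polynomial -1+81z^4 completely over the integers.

(3z+1)(3z-1)(9z^2+1)

(3z)⁴ − (1)⁴ = ((3z)² − (1)²)((3z)² + (1)²); the first factor splits again, the second (9z^2+1) is irreducible.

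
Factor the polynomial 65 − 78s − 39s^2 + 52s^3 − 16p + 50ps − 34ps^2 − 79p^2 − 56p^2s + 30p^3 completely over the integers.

(15p − 13s + 13)(2p − 4s − 5)(p + s − 1)

Group: p(30p^2 − 86ps − 49p + 52s^2 + 13s − 65) + (s − 1)(30p^2 − 86ps − 49p + 52s^2 + 13s − 65); both groups contain (30p^2 − 86ps − 49p + 52s^2 + 13s − 65), so (p + s − 1) is a factor with cofactor 30p^2 − 86ps − 49p + 52s^2 + 13s − 65.
The cofactor groups again: 30p^2 − 86ps − 49p + 52s^2 + 13s − 65 = 15p(2p − 4s − 5) + (−13s + 13)(2p − 4s − 5); both groups contain (2p − 4s − 5), giving (15p − 13s + 13)(2p − 4s − 5).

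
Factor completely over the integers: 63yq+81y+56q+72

(7q+9)(9y+8)

Group as (63yq+81y) + (56q+72) = 9y(7q+9) + 8(7q+9).
Both groups share the factor (7q+9).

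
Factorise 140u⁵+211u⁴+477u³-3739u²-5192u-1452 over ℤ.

(4u-11)(5u+2)(7u+6)(u²+3u+11)

Testing divisors of the constant over divisors of the leading coefficient, u = 11/4 is a root, so (4u-11) is a factor; dividing leaves 35u⁴+149u³+529u²+520u+132.
Then u = -2/5 is a root, giving the factor (5u+2) and quotient 7u³+27u²+95u+66.
Then u = -6/7 is a root, so (7u+6) is a factor; dividing leaves u²+3u+11.
The quadratic u²+3u+11 has discriminant -35 < 0 and is irreducible over ℤ.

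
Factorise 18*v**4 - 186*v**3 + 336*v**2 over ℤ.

Pull out the common factor 6*v**2, then factor the remaining trinomial.

6*v**2*(3*v - 7)*(v - 8)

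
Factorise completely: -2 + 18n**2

2(3n + 1)(3n - 1)

Pull out the common factor 2; 9n**2 - 1 is a difference of squares.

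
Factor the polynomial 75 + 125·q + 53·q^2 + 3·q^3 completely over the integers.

(3·q + 5)·(q + 1)·(q + 15)

Among the possible rational roots, q = -5/3 is a root, so (3·q + 5) is a factor; dividing leaves q^2 + 16·q + 15.
The remaining quadratic factors as (q + 1)(q + 15).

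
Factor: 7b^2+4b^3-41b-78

By the rational root theorem, b = -2 is a root, so (b+2) divides it; the quotient is 4b^2-b-39.
The remaining quadratic factors as (b+3)(4b-13).

(4b-13)(b+2)(b+3)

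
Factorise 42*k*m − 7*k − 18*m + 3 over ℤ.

(6*m − 1)*(7*k − 3)

Group as (42*k*m − 7*k) + (−18*m + 3) = 7*k*(6*m − 1) − 3*(6*m − 1).
Both groups share the factor (6*m − 1).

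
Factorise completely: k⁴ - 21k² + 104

Substitute u = k² to get a quadratic in u, then factor.
k² - 8 is irreducible over ℤ (8 is not a perfect square).
k² - 13 is irreducible over ℤ (13 is not a perfect square).

(k² - 13)(k² - 8)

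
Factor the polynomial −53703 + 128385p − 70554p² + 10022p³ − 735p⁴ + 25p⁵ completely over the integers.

(5p − 3)(5p − 9)(p − 13)(p² − 14p + 153)

By the rational root theorem, p = 9/5 is a root, giving the factor (5p − 9) and quotient 5p⁴ − 138p³ + 1756p² − 10950p + 5967.
Continuing, p = 13 is a root, giving the factor (p − 13) and quotient 5p³ − 73p² + 807p − 459.
Next, p = 3/5 is a root, so (5p − 3) is a factor; dividing leaves p² − 14p + 153.
The quadratic p² − 14p + 153 has discriminant −416 < 0 and is irreducible over ℤ.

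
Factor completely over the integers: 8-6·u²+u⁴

Substitute w = u² to get a quadratic in w, then factor.
u²-4 is a difference of squares.
u²-2 is irreducible over ℤ (2 is not a perfect square).

(u+2)·(u-2)·(u²-2)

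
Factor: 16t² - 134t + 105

Need a pair with product 16·105 = 1680 and sum -134: that's -14 and -120.
Split the middle term: 16t² - 14t - 120t + 105 = 2t(8t - 7) - 15(8t - 7).

(2t - 15)(8t - 7)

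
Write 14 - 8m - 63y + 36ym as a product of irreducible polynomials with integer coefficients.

Group as (36ym - 63y) + (-8m + 14) = 9y(4m - 7) - 2(4m - 7).
Both groups share the factor (4m - 7).

(4m - 7)(9y - 2)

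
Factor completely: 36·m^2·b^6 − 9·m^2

9·m^2·(2·b^3 + 1)·(2·b^3 − 1)

Every term has a factor of 9·m^2; factoring it out leaves 4·b^6 − 1.
Recognize a difference of squares with the parts 2·b^3 and 1.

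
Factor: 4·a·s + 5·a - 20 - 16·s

Group as (4·a·s + 5·a) + (-16·s - 20) = a·(4·s + 5) - 4·(4·s + 5).
Both groups share the factor (4·s + 5).

(4·s + 5)·(a - 4)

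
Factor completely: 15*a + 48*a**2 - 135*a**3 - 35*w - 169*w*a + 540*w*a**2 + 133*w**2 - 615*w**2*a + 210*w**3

Group: 6*w*(35*w**2 - 50*w*a - 7*w + 15*a**2 + 3*a) + (-9*a + 5)*(35*w**2 - 50*w*a - 7*w + 15*a**2 + 3*a); both groups contain (35*w**2 - 50*w*a - 7*w + 15*a**2 + 3*a), so (6*w - 9*a + 5) is a factor with cofactor 35*w**2 - 50*w*a - 7*w + 15*a**2 + 3*a.
The cofactor groups again: 35*w**2 - 50*w*a - 7*w + 15*a**2 + 3*a = 5*w*(7*w - 3*a) + (-5*a - 1)*(7*w - 3*a); both groups contain (7*w - 3*a), giving (5*w - 5*a - 1)*(7*w - 3*a).

(7*w - 3*a)*(5*w - 5*a - 1)*(6*w - 9*a + 5)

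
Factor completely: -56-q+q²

Two integers with product -56 and sum -1 are -8 and 7.

(q+7)(q-8)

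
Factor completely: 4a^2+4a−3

Need a pair with product 4·(−3) = −12 and sum 4: that's 6 and −2.
Split the middle term: 4a^2+6a − 2a−3 = 2a(2a+3) − (2a+3).

(2a+3)(2a−1)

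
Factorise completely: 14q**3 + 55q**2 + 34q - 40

Among the possible rational roots, q = -2 is a root, so (q + 2) is a factor; dividing leaves 14q**2 + 27q - 20.
The remaining quadratic factors as (2q + 5)(7q - 4).

(2q + 5)(7q - 4)(q + 2)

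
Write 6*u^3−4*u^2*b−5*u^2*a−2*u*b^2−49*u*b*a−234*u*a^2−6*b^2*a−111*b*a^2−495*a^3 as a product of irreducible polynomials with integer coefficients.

Group: 3*u*(2*u^2−2*u*b−9*u*a−6*b*a−45*a^2) + (b+11*a)*(2*u^2−2*u*b−9*u*a−6*b*a−45*a^2); both groups contain (2*u^2−2*u*b−9*u*a−6*b*a−45*a^2), so (3*u+b+11*a) is a factor with cofactor 2*u^2−2*u*b−9*u*a−6*b*a−45*a^2.
The cofactor groups again: 2*u^2−2*u*b−9*u*a−6*b*a−45*a^2 = u*(2*u−2*b−15*a) + 3*a*(2*u−2*b−15*a); both groups contain (2*u−2*b−15*a), giving (u+3*a)*(2*u−2*b−15*a).

(2*u−2*b−15*a)*(3*u+b+11*a)*(u+3*a)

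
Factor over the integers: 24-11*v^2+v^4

(v^2-3)*(v^2-8)

Substitute u = v^2 to get a quadratic in u, then factor.
v^2-8 is irreducible over ℤ (8 is not a perfect square).
v^2-3 is irreducible over ℤ (3 is not a perfect square).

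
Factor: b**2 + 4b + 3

Two integers with product 3 and sum 4 are 1 and 3.

(b + 1)(b + 3)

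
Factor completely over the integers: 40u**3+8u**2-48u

Pull out the common factor 8u, then factor the remaining trinomial.

8u(5u+6)(u-1)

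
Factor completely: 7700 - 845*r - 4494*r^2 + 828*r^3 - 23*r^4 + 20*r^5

(4*r + 5)*(5*r - 7)*(r - 4)*(r^2 + 3*r + 55)

Trying the rational-root candidates, r = 4 is a root, so (r - 4) is a factor; dividing leaves 20*r^4 + 57*r^3 + 1056*r^2 - 270*r - 1925.
Continuing, r = 7/5 is a root, giving the factor (5*r - 7) and quotient 4*r^3 + 17*r^2 + 235*r + 275.
Next, r = -5/4 is a root, giving the factor (4*r + 5) and quotient r^2 + 3*r + 55.
The quadratic r^2 + 3*r + 55 has discriminant -211 < 0 and is irreducible over ℤ.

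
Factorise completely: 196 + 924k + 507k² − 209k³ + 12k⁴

By the rational root theorem, k = −1/4 is a root, giving the factor (4k + 1) and quotient 3k³ − 53k² + 140k + 196.
Next, k = 14/3 is a root, so (3k − 14) is a factor; dividing leaves k² − 13k − 14.
The remaining quadratic factors as (k + 1)(k − 14).

(3k − 14)(4k + 1)(k + 1)(k − 14)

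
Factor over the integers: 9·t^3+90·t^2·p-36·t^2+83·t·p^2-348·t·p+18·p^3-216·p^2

(3·t+2·p)·(t+9·p)·(3·t+p-12)

Group: 3·t·(3·t^2+28·t·p-12·t+9·p^2-108·p) + 2·p·(3·t^2+28·t·p-12·t+9·p^2-108·p); both groups contain (3·t^2+28·t·p-12·t+9·p^2-108·p), so (3·t+2·p) is a factor with cofactor 3·t^2+28·t·p-12·t+9·p^2-108·p.
The cofactor groups again: 3·t^2+28·t·p-12·t+9·p^2-108·p = t·(3·t+p-12) + 9·p·(3·t+p-12); both groups contain (3·t+p-12), giving (t+9·p)·(3·t+p-12).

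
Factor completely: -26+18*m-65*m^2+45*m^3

Group as (45*m^3+18*m) + (-65*m^2-26) = 9*m*(5*m^2+2) - 13*(5*m^2+2).
Both groups share the factor (5*m^2+2).

(9*m-13)*(5*m^2+2)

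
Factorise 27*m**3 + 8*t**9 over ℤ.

(3*m + 2*t**3)*(9*m**2 − 6*m*t**3 + 4*t**6)

Recognize a sum of cubes with the parts 3*m and 2*t**3.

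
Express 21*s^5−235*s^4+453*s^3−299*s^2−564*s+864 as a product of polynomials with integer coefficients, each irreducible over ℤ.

Testing divisors of the constant over divisors of the leading coefficient, s = 9 is a root, giving the factor (s−9) and quotient 21*s^4−46*s^3+39*s^2+52*s−96.
Then s = −8/7 is a root, giving the factor (7*s+8) and quotient 3*s^3−10*s^2+17*s−12.
Continuing, s = 4/3 is a root, so (3*s−4) divides it; the quotient is s^2−2*s+3.
The quadratic s^2−2*s+3 has discriminant −8 < 0 and is irreducible over ℤ.

(3*s−4)*(7*s+8)*(s−9)*(s^2−2*s+3)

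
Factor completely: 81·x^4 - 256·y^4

Difference of squares twice: with A = 3·x and B = 4·y, A⁴ − B⁴ = (A² − B²)(A² + B²), and A² − B² factors again.

(3·x + 4·y)·(3·x - 4·y)·(9·x^2 + 16·y^2)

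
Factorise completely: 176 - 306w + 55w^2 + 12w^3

By the rational root theorem, w = -8 is a root, giving the factor (w + 8) and quotient 12w^2 - 41w + 22.
The remaining quadratic factors as (4w - 11)(3w - 2).

(3w - 2)(4w - 11)(w + 8)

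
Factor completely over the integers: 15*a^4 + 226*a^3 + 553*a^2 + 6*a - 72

(3*a - 1)*(5*a + 2)*(a + 12)*(a + 3)

Trying the rational-root candidates, a = -3 is a root, so (a + 3) divides it; the quotient is 15*a^3 + 181*a^2 + 10*a - 24.
Next, a = -2/5 is a root, giving the factor (5*a + 2) and quotient 3*a^2 + 35*a - 12.
The remaining quadratic factors as (3*a - 1)(a + 12).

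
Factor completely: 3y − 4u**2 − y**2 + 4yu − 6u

Group: −y(y − 2u) + (2u + 3)(y − 2u); both groups contain (y − 2u).

−(y − 2u)(y − 2u − 3)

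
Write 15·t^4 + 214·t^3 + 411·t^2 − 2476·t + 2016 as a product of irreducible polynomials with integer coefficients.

Testing divisors of the constant over divisors of the leading coefficient, t = −9 is a root, so (t + 9) is a factor; dividing leaves 15·t^3 + 79·t^2 − 300·t + 224.
Next, t = −8 is a root, so (t + 8) divides it; the quotient is 15·t^2 − 41·t + 28.
The remaining quadratic factors as (5·t − 7)(3·t − 4).

(3·t − 4)·(5·t − 7)·(t + 8)·(t + 9)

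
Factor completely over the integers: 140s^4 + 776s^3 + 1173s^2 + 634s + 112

Among the possible rational roots, s = −8/7 is a root, so (7s + 8) is a factor; dividing leaves 20s^3 + 88s^2 + 67s + 14.
Next, s = −2/5 is a root, so (5s + 2) divides it; the quotient is 4s^2 + 16s + 7.
The remaining quadratic factors as (2s + 1)(2s + 7).

(2s + 1)(2s + 7)(5s + 2)(7s + 8)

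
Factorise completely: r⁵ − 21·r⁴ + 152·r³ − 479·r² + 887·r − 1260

(r − 4)·(r − 7)·(r − 9)·(r² − r + 5)

By the rational root theorem, r = 4 is a root, so (r − 4) is a factor; dividing leaves r⁴ − 17·r³ + 84·r² − 143·r + 315.
Then r = 7 is a root, so (r − 7) is a factor; dividing leaves r³ − 10·r² + 14·r − 45.
Then r = 9 is a root, so (r − 9) divides it; the quotient is r² − r + 5.
The quadratic r² − r + 5 has discriminant −19 < 0 and is irreducible over ℤ.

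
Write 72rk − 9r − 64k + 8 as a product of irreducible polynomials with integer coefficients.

(8k − 1)(9r − 8)

Group as (72rk − 9r) + (−64k + 8) = 9r(8k − 1) − 8(8k − 1).
Both groups share the factor (8k − 1).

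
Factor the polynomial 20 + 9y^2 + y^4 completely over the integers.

Substitute u = y^2 to get a quadratic in u, then factor.
y^2 + 4 is irreducible over ℤ (sum of squares).
y^2 + 5 is irreducible over ℤ (always positive, so no real roots).

(y^2 + 4)(y^2 + 5)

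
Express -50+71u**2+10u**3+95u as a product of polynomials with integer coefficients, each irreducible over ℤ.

Among the possible rational roots, u = -5 is a root, giving the factor (u+5) and quotient 10u**2+21u-10.
The remaining quadratic factors as (2u+5)(5u-2).

(2u+5)(5u-2)(u+5)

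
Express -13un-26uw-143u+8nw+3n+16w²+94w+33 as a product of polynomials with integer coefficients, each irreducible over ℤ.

-(13u-8w-3)(n+2w+11)

Group: -13u(n+2w+11) + (8w+3)(n+2w+11); both groups contain (n+2w+11).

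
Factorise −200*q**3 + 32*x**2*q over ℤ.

8*q*(2*x − 5*q)*(2*x + 5*q)

Every term has a factor of 8*q. Then 4*x**2 − 25*q**2 = (2*x)² − (5*q)².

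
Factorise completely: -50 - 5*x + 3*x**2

Need a pair with product 3·(-50) = -150 and sum -5: that's -15 and 10.
Split the middle term: 3*x**2 - 15*x + 10*x - 50 = 3*x*(x - 5) + 10*(x - 5).

(3*x + 10)*(x - 5)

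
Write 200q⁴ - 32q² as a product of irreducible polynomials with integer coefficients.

Factor out 8q², leaving 25q² - 4, which is a difference of two squares.

8q²(5q + 2)(5q - 2)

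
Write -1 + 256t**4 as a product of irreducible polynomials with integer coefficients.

(4t + 1)(4t - 1)(16t**2 + 1)

(4t)⁴ − (1)⁴ = ((4t)² − (1)²)((4t)² + (1)²); the first factor splits again, the second (16t**2 + 1) is irreducible.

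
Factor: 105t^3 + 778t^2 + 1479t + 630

(3t + 14)(5t + 3)(7t + 15)

Testing divisors of the constant over divisors of the leading coefficient, t = -3/5 is a root, so (5t + 3) is a factor; dividing leaves 21t^2 + 143t + 210.
The remaining quadratic factors as (3t + 14)(7t + 15).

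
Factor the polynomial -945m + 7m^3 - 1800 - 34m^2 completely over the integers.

Trying the rational-root candidates, m = -8 is a root, giving the factor (m + 8) and quotient 7m^2 - 90m - 225.
The remaining quadratic factors as (m - 15)(7m + 15).

(7m + 15)(m + 8)(m - 15)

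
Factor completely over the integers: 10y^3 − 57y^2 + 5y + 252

(2y − 7)(5y + 9)(y − 4)

Trying the rational-root candidates, y = −9/5 is a root, so (5y + 9) divides it; the quotient is 2y^2 − 15y + 28.
The remaining quadratic factors as (2y − 7)(y − 4).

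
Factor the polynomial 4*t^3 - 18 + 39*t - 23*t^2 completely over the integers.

(4*t - 3)*(t - 2)*(t - 3)

Testing divisors of the constant over divisors of the leading coefficient, t = 3 is a root, so (t - 3) divides it; the quotient is 4*t^2 - 11*t + 6.
The remaining quadratic factors as (4*t - 3)(t - 2).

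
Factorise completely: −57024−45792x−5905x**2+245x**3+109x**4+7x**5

(7x+11)(x+9)(x−8)(x**2+13x+72)

By the rational root theorem, x = −11/7 is a root, so (7x+11) divides it; the quotient is x**4+14x**3+13x**2−864x−5184.
Continuing, x = 8 is a root, so (x−8) divides it; the quotient is x**3+22x**2+189x+648.
Then x = −9 is a root, so (x+9) is a factor; dividing leaves x**2+13x+72.
The quadratic x**2+13x+72 has discriminant −119 < 0 and is irreducible over ℤ.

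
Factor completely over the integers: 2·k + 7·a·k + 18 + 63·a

Group as (7·a·k + 63·a) + (2·k + 18) = 7·a·(k + 9) + 2·(k + 9).
Both groups share the factor (k + 9).

(7·a + 2)·(k + 9)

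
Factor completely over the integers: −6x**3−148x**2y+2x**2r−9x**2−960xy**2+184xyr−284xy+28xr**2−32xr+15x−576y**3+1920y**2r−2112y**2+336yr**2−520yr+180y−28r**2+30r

Group: x(−6x**2−76xy+2xr−15x−48y**2+160yr−180y+28r**2−30r) + (12y−1)(−6x**2−76xy+2xr−15x−48y**2+160yr−180y+28r**2−30r); both groups contain (−6x**2−76xy+2xr−15x−48y**2+160yr−180y+28r**2−30r), so (x+12y−1) is a factor with cofactor −6x**2−76xy+2xr−15x−48y**2+160yr−180y+28r**2−30r.
The cofactor groups again: −6x**2−76xy+2xr−15x−48y**2+160yr−180y+28r**2−30r = −6x(x+12y+2r) + (−4y+14r−15)(x+12y+2r); both groups contain (x+12y+2r), giving −(6x+4y−14r+15)(x+12y+2r).

−(6x+4y−14r+15)(x+12y+2r)(x+12y−1)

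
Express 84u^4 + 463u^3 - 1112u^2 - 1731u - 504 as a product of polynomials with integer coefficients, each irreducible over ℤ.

Testing divisors of the constant over divisors of the leading coefficient, u = -7 is a root, giving the factor (u + 7) and quotient 84u^3 - 125u^2 - 237u - 72.
Then u = 8/3 is a root, so (3u - 8) is a factor; dividing leaves 28u^2 + 33u + 9.
The remaining quadratic factors as (4u + 3)(7u + 3).

(3u - 8)(4u + 3)(7u + 3)(u + 7)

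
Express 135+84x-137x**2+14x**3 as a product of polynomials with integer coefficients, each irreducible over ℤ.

(2x-3)(7x+5)(x-9)

By the rational root theorem, x = 9 is a root, so (x-9) is a factor; dividing leaves 14x**2-11x-15.
The remaining quadratic factors as (2x-3)(7x+5).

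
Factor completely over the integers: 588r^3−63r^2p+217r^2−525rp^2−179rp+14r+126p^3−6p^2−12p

Group: 12r(49r^2+7rp+14r−42p^2−12p) + (−3p+1)(49r^2+7rp+14r−42p^2−12p); both groups contain (49r^2+7rp+14r−42p^2−12p), so (12r−3p+1) is a factor with cofactor 49r^2+7rp+14r−42p^2−12p.
The cofactor groups again: 49r^2+7rp+14r−42p^2−12p = 7r(7r+7p+2) − 6p(7r+7p+2); both groups contain (7r+7p+2), giving (7r−6p)(7r+7p+2).

(12r−3p+1)(7r−6p)(7r+7p+2)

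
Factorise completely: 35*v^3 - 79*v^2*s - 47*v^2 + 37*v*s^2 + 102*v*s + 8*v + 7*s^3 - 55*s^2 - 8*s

Group: 5*v*(7*v^2 - 6*v*s - 8*v - s^2 + 8*s) + (-7*s - 1)*(7*v^2 - 6*v*s - 8*v - s^2 + 8*s); both groups contain (7*v^2 - 6*v*s - 8*v - s^2 + 8*s), so (5*v - 7*s - 1) is a factor with cofactor 7*v^2 - 6*v*s - 8*v - s^2 + 8*s.
The cofactor groups again: 7*v^2 - 6*v*s - 8*v - s^2 + 8*s = 7*v*(v - s) + (s - 8)*(v - s); both groups contain (v - s), giving (7*v + s - 8)*(v - s).

(5*v - 7*s - 1)*(v - s)*(7*v + s - 8)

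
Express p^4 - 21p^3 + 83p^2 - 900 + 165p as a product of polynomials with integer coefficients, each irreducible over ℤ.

(p + 3)(p - 15)(p - 4)(p - 5)

By the rational root theorem, p = 4 is a root, so (p - 4) is a factor; dividing leaves p^3 - 17p^2 + 15p + 225.
Next, p = 5 is a root, so (p - 5) divides it; the quotient is p^2 - 12p - 45.
The remaining quadratic factors as (p - 15)(p + 3).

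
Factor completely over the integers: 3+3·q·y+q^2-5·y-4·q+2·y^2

(q+2·y-3)·(q+y-1)

Group: q·(q+2·y-3) + (y-1)·(q+2·y-3); both groups contain (q+2·y-3).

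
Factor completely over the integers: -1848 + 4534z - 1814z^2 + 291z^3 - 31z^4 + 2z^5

By the rational root theorem, z = 7 is a root, so (z - 7) divides it; the quotient is 2z^4 - 17z^3 + 172z^2 - 610z + 264.
Continuing, z = 1/2 is a root, so (2z - 1) divides it; the quotient is z^3 - 8z^2 + 82z - 264.
Next, z = 4 is a root, so (z - 4) divides it; the quotient is z^2 - 4z + 66.
The quadratic z^2 - 4z + 66 has discriminant -248 < 0 and is irreducible over ℤ.

(2z - 1)(z - 4)(z - 7)(z^2 - 4z + 66)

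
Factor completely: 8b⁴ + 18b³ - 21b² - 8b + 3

Trying the rational-root candidates, b = 1/4 is a root, giving the factor (4b - 1) and quotient 2b³ + 5b² - 4b - 3.
Next, b = -1/2 is a root, so (2b + 1) divides it; the quotient is b² + 2b - 3.
The remaining quadratic factors as (b + 3)(b - 1).

(2b + 1)(4b - 1)(b + 3)(b - 1)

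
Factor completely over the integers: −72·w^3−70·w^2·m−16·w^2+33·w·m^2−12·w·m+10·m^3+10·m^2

−(2·w−m)·(9·w+2·m+2)·(4·w+5·m)

Group: 4·w·(−18·w^2+5·w·m−4·w+2·m^2+2·m) + 5·m·(−18·w^2+5·w·m−4·w+2·m^2+2·m); both groups contain (−18·w^2+5·w·m−4·w+2·m^2+2·m), so (4·w+5·m) is a factor with cofactor −18·w^2+5·w·m−4·w+2·m^2+2·m.
The cofactor groups again: −18·w^2+5·w·m−4·w+2·m^2+2·m = −9·w·(2·w−m) + (−2·m−2)·(2·w−m); both groups contain (2·w−m), giving −(9·w+2·m+2)·(2·w−m).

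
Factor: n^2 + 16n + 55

(n + 11)(n + 5)

Two integers with product 55 and sum 16 are 11 and 5.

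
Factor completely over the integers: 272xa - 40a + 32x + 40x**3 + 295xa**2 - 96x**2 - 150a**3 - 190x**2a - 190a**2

(10x - 15a - 4)(x - 2a - 2)(4x - 5a)

Group: 4x(10x**2 - 35xa - 24x + 30a**2 + 38a + 8) - 5a(10x**2 - 35xa - 24x + 30a**2 + 38a + 8); both groups contain (10x**2 - 35xa - 24x + 30a**2 + 38a + 8), so (4x - 5a) is a factor with cofactor 10x**2 - 35xa - 24x + 30a**2 + 38a + 8.
The cofactor groups again: 10x**2 - 35xa - 24x + 30a**2 + 38a + 8 = x(10x - 15a - 4) + (-2a - 2)(10x - 15a - 4); both groups contain (10x - 15a - 4), giving (x - 2a - 2)(10x - 15a - 4).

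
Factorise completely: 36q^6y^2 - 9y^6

Factor out 9y^2 first: what remains is 4q^6 - y^4.
Recognize a difference of squares with the parts 2q^3 and y^2.

9y^2(2q^3 + y^2)(2q^3 - y^2)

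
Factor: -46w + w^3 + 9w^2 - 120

Trying the rational-root candidates, w = -2 is a root, so (w + 2) is a factor; dividing leaves w^2 + 7w - 60.
The remaining quadratic factors as (w - 5)(w + 12).

(w + 12)(w + 2)(w - 5)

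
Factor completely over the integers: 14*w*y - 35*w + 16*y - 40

Group as (14*w*y - 35*w) + (16*y - 40) = 7*w*(2*y - 5) + 8*(2*y - 5).
Both groups share the factor (2*y - 5).

(2*y - 5)*(7*w + 8)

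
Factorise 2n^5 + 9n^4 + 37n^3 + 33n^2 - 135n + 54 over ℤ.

Among the possible rational roots, n = -3 is a root, so (n + 3) divides it; the quotient is 2n^4 + 3n^3 + 28n^2 - 51n + 18.
Next, n = 1/2 is a root, so (2n - 1) is a factor; dividing leaves n^3 + 2n^2 + 15n - 18.
Continuing, n = 1 is a root, so (n - 1) is a factor; dividing leaves n^2 + 3n + 18.
The quadratic n^2 + 3n + 18 has discriminant -63 < 0 and is irreducible over ℤ.

(2n - 1)(n + 3)(n - 1)(n^2 + 3n + 18)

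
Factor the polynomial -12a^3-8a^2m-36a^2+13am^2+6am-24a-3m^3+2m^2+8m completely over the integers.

-(2a+3m+4)(2a-m+2)(3a-m)

Group: 2a(-6a^2-7am-12a+3m^2+4m) + (-m+2)(-6a^2-7am-12a+3m^2+4m); both groups contain (-6a^2-7am-12a+3m^2+4m), so (2a-m+2) is a factor with cofactor -6a^2-7am-12a+3m^2+4m.
The cofactor groups again: -6a^2-7am-12a+3m^2+4m = -3a(2a+3m+4) + m(2a+3m+4); both groups contain (2a+3m+4), giving -(3a-m)(2a+3m+4).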